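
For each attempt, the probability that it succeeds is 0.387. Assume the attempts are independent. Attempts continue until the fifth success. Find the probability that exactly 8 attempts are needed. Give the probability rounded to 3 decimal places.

0.070

Y = trial on which the fifth success occurs; negative binomial, r=5, p=0.387.
P(Y=8) = C(7,4) · p^5 · (1−p)^3
= 35 · 0.0086807 · 0.23035 = 0.06998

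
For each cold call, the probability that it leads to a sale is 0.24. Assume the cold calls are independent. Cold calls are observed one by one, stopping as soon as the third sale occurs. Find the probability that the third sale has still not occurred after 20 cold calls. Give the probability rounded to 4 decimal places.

Needing more than 20 cold calls ⇔ fewer than 3 successes in the first 20. With X ~ Binomial(20, 0.24), P(Y > 20) = P(X ≤ 2).
  k=0: C(20,0)·0.24^0·0.76^20 = 0.004133
  k=1: C(20,1)·0.24^1·0.76^19 = 0.026104
  k=2: C(20,2)·0.24^2·0.76^18 = 0.078311
P(X ≤ 2) = 0.108547

0.1085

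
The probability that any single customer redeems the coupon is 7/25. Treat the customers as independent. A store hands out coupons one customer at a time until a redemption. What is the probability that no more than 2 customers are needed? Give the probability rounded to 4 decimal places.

Y = number of customers to the first success; geometric, p = 0.28.
P(Y ≤ 2) = 1 − (1−p)^2 = 1 − 0.518400 = 0.481600

0.4816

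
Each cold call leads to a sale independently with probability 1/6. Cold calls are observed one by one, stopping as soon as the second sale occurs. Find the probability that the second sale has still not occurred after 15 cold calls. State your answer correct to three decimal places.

Needing more than 15 cold calls ⇔ fewer than 2 successes in the first 15. With X ~ Binomial(15, 0.166667), P(Y > 15) = P(X ≤ 1).
  k=0: C(15,0)·0.166667^0·0.833333^15 = 0.06491
  k=1: C(15,1)·0.166667^1·0.833333^14 = 0.19472
P(X ≤ 1) = 0.25962

0.260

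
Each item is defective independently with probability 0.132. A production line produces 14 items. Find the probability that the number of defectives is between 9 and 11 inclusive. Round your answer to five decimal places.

X ~ Binomial(14, 0.132); P(9 ≤ X ≤ 11) = Σ C(14,k) p^k (1−p)^(14−k) over k:
  k=9: C(14,9)·0.132^9·0.868^5 = 0.0000120
  k=10: C(14,10)·0.132^10·0.868^4 = 0.0000009
  k=11: C(14,11)·0.132^11·0.868^3 = 0.0000001
Total = 0.0000130

0.00001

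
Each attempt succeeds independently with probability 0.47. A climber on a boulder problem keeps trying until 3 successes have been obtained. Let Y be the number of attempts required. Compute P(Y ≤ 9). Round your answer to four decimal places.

0.8769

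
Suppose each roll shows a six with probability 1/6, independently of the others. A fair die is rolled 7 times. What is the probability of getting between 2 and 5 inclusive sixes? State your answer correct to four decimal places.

0.3301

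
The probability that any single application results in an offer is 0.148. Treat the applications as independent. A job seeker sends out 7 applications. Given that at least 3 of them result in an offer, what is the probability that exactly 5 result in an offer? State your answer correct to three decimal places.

0.015

X ~ Binomial(7, 0.148). Want P(X=5 | X≥3) = P(X=5) / P(X≥3).
P(X=5) = C(7,5)·0.148^5·0.852^2 = 0.00108
P(X≥3) = 1 − 0.32589 − 0.39628 − 0.20651 = 0.07132
Ratio = 0.00108 / 0.07132 = 0.01518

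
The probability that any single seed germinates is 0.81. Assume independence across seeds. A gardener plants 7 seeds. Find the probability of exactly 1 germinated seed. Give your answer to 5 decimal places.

X ~ Binomial(n=7, p=0.81).
P(X=1) = C(7,1) · p^1 · (1−p)^6
= 7 · 0.81 · 4.7046e-05 = 0.0002668

0.00027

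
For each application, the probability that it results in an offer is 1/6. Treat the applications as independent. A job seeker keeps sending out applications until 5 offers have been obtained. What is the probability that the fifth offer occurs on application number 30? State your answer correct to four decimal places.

Y = trial on which the fifth success occurs; negative binomial, r=5, p=0.166667.
P(Y=30) = C(29,4) · p^5 · (1−p)^25
= 23751 · 0.0001286 · 0.010483 = 0.032018

0.0320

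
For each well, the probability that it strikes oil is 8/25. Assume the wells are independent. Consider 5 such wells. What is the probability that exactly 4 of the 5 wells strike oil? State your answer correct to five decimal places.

0.03565

X ~ Binomial(n=5, p=0.32).
P(X=4) = C(5,4) · p^4 · (1−p)^1
= 5 · 0.010486 · 0.68 = 0.0356516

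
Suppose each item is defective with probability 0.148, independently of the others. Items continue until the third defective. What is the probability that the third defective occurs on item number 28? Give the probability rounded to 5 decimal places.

0.02075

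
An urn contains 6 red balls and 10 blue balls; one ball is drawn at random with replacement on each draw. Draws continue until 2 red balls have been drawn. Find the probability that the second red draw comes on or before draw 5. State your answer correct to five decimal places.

0.61853

Finishing within 5 draws ⇔ at least 2 successes in the first 5. With X ~ Binomial(5, 0.375), P(Y ≤ 5) = 1 − P(X ≤ 1).
  k=0: C(5,0)·0.375^0·0.625^5 = 0.0953674
  k=1: C(5,1)·0.375^1·0.625^4 = 0.2861023
1 − 0.3814697 = 0.6185303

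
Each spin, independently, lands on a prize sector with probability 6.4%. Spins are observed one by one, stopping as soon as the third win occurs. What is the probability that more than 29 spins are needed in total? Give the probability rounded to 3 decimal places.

Needing more than 29 spins ⇔ fewer than 3 successes in the first 29. With X ~ Binomial(29, 0.064), P(Y > 29) = P(X ≤ 2).
  k=0: C(29,0)·0.064^0·0.936^29 = 0.14689
  k=1: C(29,1)·0.064^1·0.936^28 = 0.29127
  k=2: C(29,2)·0.064^2·0.936^27 = 0.27883
P(X ≤ 2) = 0.71699

0.717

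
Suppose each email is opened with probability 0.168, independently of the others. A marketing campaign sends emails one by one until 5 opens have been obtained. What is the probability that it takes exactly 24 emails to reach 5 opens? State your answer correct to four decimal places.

0.0360

Y = trial on which the fifth success occurs; negative binomial, r=5, p=0.168.
P(Y=24) = C(23,4) · p^5 · (1−p)^19
= 8855 · 0.00013383 · 0.030363 = 0.035981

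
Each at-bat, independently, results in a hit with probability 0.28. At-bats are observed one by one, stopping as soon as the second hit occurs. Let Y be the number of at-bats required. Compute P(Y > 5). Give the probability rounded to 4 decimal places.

Needing more than 5 at-bats ⇔ fewer than 2 successes in the first 5. With X ~ Binomial(5, 0.28), P(Y > 5) = P(X ≤ 1).
  k=0: C(5,0)·0.28^0·0.72^5 = 0.193492
  k=1: C(5,1)·0.28^1·0.72^4 = 0.376234
P(X ≤ 1) = 0.569726

0.5697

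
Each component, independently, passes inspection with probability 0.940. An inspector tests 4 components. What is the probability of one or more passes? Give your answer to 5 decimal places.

0.99999

P(at least one) = 1 − P(none) = 1 − (1 − 0.94)^4
= 1 − 0.0000130 = 0.9999870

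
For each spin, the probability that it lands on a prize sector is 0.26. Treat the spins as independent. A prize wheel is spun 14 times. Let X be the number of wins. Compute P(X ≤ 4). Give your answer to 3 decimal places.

0.712

X ~ Binomial(14, 0.26); P(X ≤ 4) = Σ C(14,k) p^k (1−p)^(14−k) over k:
  k=0: C(14,0)·0.26^0·0.74^14 = 0.01477
  k=1: C(14,1)·0.26^1·0.74^13 = 0.07263
  k=2: C(14,2)·0.26^2·0.74^12 = 0.16587
  k=3: C(14,3)·0.26^3·0.74^11 = 0.23312
  k=4: C(14,4)·0.26^4·0.74^10 = 0.22524
Total = 0.71162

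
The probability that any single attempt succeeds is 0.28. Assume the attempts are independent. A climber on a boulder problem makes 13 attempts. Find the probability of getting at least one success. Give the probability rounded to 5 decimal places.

P(at least one) = 1 − P(none) = 1 − (1 − 0.28)^13
= 1 − 0.0139741 = 0.9860259

0.98603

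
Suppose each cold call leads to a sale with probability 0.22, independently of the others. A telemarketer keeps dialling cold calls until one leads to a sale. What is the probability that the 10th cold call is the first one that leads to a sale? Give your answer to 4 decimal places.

Geometric (trials to first success), p = 0.22.
P(Y = 10) = (1−p)^9 · p = 0.10687 · 0.22 = 0.023511

0.0235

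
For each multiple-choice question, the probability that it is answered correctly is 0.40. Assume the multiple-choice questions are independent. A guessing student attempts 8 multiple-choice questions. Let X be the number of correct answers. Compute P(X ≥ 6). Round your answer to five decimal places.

X ~ Binomial(8, 0.40); P(X ≥ 6) = Σ C(8,k) p^k (1−p)^(8−k) over k:
  k=6: C(8,6)·0.40^6·0.60^2 = 0.0412877
  k=7: C(8,7)·0.40^7·0.60^1 = 0.0078643
  k=8: C(8,8)·0.40^8·0.60^0 = 0.0006554
Total = 0.0498074

0.04981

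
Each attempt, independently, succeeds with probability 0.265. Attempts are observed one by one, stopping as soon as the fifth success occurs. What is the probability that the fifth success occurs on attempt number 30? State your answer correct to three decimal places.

Y = trial on which the fifth success occurs; negative binomial, r=5, p=0.265.
P(Y=30) = C(29,4) · p^5 · (1−p)^25
= 23751 · 0.0013069 · 0.00045413 = 0.01410

0.014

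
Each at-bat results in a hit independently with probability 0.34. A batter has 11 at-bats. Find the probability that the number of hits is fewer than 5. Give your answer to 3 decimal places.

X ~ Binomial(11, 0.34); P(X ≤ 4) = Σ C(11,k) p^k (1−p)^(11−k) over k:
  k=0: C(11,0)·0.34^0·0.66^11 = 0.01035
  k=1: C(11,1)·0.34^1·0.66^10 = 0.05866
  k=2: C(11,2)·0.34^2·0.66^9 = 0.15108
  k=3: C(11,3)·0.34^3·0.66^8 = 0.23349
  k=4: C(11,4)·0.34^4·0.66^7 = 0.24057
Total = 0.69415

0.694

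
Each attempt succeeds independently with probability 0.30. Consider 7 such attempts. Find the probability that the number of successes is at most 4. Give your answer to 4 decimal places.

0.9712

X ~ Binomial(7, 0.30); P(X ≤ 4) = Σ C(7,k) p^k (1−p)^(7−k) over k:
  k=0: C(7,0)·0.30^0·0.70^7 = 0.082354
  k=1: C(7,1)·0.30^1·0.70^6 = 0.247063
  k=2: C(7,2)·0.30^2·0.70^5 = 0.317652
  k=3: C(7,3)·0.30^3·0.70^4 = 0.226894
  k=4: C(7,4)·0.30^4·0.70^3 = 0.097240
Total = 0.971205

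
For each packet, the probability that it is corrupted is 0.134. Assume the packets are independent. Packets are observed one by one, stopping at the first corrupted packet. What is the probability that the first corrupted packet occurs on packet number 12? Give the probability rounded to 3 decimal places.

0.028

Geometric (trials to first success), p = 0.134.
P(Y = 12) = (1−p)^11 · p = 0.20545 · 0.134 = 0.02753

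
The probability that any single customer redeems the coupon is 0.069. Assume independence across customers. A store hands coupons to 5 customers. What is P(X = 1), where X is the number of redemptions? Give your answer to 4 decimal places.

X ~ Binomial(n=5, p=0.069).
P(X=1) = C(5,1) · p^1 · (1−p)^4
= 5 · 0.069 · 0.75127 = 0.259190

0.2592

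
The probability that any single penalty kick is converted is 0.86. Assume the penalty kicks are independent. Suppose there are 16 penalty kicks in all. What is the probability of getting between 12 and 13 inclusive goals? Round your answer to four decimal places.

0.3307

X ~ Binomial(16, 0.86); P(12 ≤ X ≤ 13) = Σ C(16,k) p^k (1−p)^(16−k) over k:
  k=12: C(16,12)·0.86^12·0.14^4 = 0.114437
  k=13: C(16,13)·0.86^13·0.14^3 = 0.216298
Total = 0.330734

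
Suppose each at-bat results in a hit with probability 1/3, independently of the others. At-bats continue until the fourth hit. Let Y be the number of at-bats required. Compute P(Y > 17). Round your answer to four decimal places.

Needing more than 17 at-bats ⇔ fewer than 4 successes in the first 17. With X ~ Binomial(17, 0.333333), P(Y > 17) = P(X ≤ 3).
  k=0: C(17,0)·0.333333^0·0.666667^17 = 0.001015
  k=1: C(17,1)·0.333333^1·0.666667^16 = 0.008627
  k=2: C(17,2)·0.333333^2·0.666667^15 = 0.034509
  k=3: C(17,3)·0.333333^3·0.666667^14 = 0.086272
P(X ≤ 3) = 0.130422

0.1304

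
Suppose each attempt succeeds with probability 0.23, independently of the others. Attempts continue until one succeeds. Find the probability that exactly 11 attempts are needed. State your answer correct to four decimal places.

0.0169

Geometric (trials to first success), p = 0.23.
P(Y = 11) = (1−p)^10 · p = 0.073267 · 0.23 = 0.016851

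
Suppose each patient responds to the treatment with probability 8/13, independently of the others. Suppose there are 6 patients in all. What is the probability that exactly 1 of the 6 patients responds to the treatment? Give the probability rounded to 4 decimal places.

0.0311

X ~ Binomial(n=6, p=0.615385).
P(X=1) = C(6,1) · p^1 · (1−p)^5
= 6 · 0.61538 · 0.0084165 = 0.031076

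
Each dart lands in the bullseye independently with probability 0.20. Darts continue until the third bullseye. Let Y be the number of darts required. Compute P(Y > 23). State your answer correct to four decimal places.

0.1332

Needing more than 23 darts ⇔ fewer than 3 successes in the first 23. With X ~ Binomial(23, 0.20), P(Y > 23) = P(X ≤ 2).
  k=0: C(23,0)·0.20^0·0.80^23 = 0.005903
  k=1: C(23,1)·0.20^1·0.80^22 = 0.033942
  k=2: C(23,2)·0.20^2·0.80^21 = 0.093341
P(X ≤ 2) = 0.133185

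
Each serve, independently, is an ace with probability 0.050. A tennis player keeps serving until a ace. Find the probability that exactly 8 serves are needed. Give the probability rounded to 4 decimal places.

Geometric (trials to first success), p = 0.05.
P(Y = 8) = (1−p)^7 · p = 0.69834 · 0.05 = 0.034917

0.0349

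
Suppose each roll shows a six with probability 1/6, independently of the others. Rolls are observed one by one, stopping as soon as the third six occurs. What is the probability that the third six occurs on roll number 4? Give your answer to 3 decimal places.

Y = trial on which the third success occurs; negative binomial, r=3, p=0.166667.
P(Y=4) = C(3,2) · p^3 · (1−p)^1
= 3 · 0.0046296 · 0.83333 = 0.01157

0.012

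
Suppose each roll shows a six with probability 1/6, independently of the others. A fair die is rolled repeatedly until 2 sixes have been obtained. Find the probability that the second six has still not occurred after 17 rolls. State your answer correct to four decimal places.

0.1983

Needing more than 17 rolls ⇔ fewer than 2 successes in the first 17. With X ~ Binomial(17, 0.166667), P(Y > 17) = P(X ≤ 1).
  k=0: C(17,0)·0.166667^0·0.833333^17 = 0.045073
  k=1: C(17,1)·0.166667^1·0.833333^16 = 0.153249
P(X ≤ 1) = 0.198322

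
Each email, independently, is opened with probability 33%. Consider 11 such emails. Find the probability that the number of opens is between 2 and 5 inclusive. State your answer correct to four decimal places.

0.8045

X ~ Binomial(11, 0.33); P(2 ≤ X ≤ 5) = Σ C(11,k) p^k (1−p)^(11−k) over k:
  k=2: C(11,2)·0.33^2·0.67^9 = 0.162954
  k=3: C(11,3)·0.33^3·0.67^8 = 0.240782
  k=4: C(11,4)·0.33^4·0.67^7 = 0.237188
  k=5: C(11,5)·0.33^5·0.67^6 = 0.163554
Total = 0.804478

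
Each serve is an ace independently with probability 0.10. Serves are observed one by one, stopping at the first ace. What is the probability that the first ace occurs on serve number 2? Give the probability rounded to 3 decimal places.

0.090

Geometric (trials to first success), p = 0.10.
P(Y = 2) = (1−p)^1 · p = 0.9 · 0.10 = 0.09000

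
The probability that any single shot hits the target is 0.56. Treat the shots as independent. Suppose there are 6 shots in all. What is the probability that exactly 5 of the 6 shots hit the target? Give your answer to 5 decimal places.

0.14539

X ~ Binomial(n=6, p=0.56).
P(X=5) = C(6,5) · p^5 · (1−p)^1
= 6 · 0.055073 · 0.44 = 0.1453932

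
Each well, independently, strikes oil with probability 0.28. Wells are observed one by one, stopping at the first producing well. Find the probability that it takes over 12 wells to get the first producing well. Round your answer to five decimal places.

0.01941

Y = number of wells to the first success; geometric, p = 0.28.
P(Y > 12) = P(first 12 all fail) = (1−p)^12 = 0.0194084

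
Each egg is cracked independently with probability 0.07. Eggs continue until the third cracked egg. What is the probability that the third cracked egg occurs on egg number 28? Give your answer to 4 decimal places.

0.0196

Y = trial on which the third success occurs; negative binomial, r=3, p=0.07.
P(Y=28) = C(27,2) · p^3 · (1−p)^25
= 351 · 0.000343 · 0.16296 = 0.019619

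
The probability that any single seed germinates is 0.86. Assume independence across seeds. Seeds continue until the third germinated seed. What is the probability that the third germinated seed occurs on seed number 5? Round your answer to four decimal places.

0.0748

Y = trial on which the third success occurs; negative binomial, r=3, p=0.86.
P(Y=5) = C(4,2) · p^3 · (1−p)^2
= 6 · 0.63606 · 0.0196 = 0.074800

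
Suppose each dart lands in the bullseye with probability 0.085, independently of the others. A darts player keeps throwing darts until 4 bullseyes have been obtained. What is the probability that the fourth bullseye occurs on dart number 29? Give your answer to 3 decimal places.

0.019

Y = trial on which the fourth success occurs; negative binomial, r=4, p=0.085.
P(Y=29) = C(28,3) · p^4 · (1−p)^25
= 3276 · 5.2201e-05 · 0.10852 = 0.01856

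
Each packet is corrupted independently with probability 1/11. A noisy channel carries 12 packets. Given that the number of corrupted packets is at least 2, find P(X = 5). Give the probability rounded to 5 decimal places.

X ~ Binomial(12, 0.090909). Want P(X=5 | X≥2) = P(X=5) / P(X≥2).
P(X=5) = C(12,5)·0.090909^5·0.909091^7 = 0.0025236
P(X≥2) = 1 − 0.3186308 − 0.3823570 = 0.2990122
Ratio = 0.0025236 / 0.2990122 = 0.0084396

0.00844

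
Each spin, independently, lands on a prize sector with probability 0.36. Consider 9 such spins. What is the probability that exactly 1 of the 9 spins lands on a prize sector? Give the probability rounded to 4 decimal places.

X ~ Binomial(n=9, p=0.36).
P(X=1) = C(9,1) · p^1 · (1−p)^8
= 9 · 0.36 · 0.028147 = 0.091198

0.0912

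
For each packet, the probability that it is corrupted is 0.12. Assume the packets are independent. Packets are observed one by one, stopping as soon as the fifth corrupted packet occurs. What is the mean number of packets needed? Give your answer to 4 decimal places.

Y = total packets until the fifth success; negative binomial with r=5, p=0.12.
E[Y] = r / p = 5 / 0.12 = 41.666667

41.6667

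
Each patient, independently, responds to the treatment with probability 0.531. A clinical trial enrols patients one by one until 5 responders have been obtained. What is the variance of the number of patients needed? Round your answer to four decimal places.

Y = total patients until the fifth success; negative binomial with r=5, p=0.531.
Var(Y) = r(1−p)/p² = 5·0.469 / 0.531² = 8.316753

8.3168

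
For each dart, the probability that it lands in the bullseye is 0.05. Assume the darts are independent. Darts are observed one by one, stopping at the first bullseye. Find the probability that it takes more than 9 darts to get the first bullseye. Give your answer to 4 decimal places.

Y = number of darts to the first success; geometric, p = 0.05.
P(Y > 9) = P(first 9 all fail) = (1−p)^9 = 0.630249

0.6302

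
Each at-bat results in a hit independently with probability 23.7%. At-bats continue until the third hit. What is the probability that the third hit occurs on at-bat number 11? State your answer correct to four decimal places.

0.0688

Y = trial on which the third success occurs; negative binomial, r=3, p=0.237.
P(Y=11) = C(10,2) · p^3 · (1−p)^8
= 45 · 0.013312 · 0.11487 = 0.068810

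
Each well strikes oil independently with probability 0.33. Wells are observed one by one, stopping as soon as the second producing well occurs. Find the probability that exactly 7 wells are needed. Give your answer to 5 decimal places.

0.08822

Y = trial on which the second success occurs; negative binomial, r=2, p=0.33.
P(Y=7) = C(6,1) · p^2 · (1−p)^5
= 6 · 0.1089 · 0.13501 = 0.0882172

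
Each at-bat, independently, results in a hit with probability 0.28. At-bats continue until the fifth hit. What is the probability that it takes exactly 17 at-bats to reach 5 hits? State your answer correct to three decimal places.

Y = trial on which the fifth success occurs; negative binomial, r=5, p=0.28.
P(Y=17) = C(16,4) · p^5 · (1−p)^12
= 1820 · 0.001721 · 0.019408 = 0.06079

0.061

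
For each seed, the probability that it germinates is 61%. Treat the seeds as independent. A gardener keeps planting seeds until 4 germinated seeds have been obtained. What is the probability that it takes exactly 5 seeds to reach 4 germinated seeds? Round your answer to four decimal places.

0.2160

Y = trial on which the fourth success occurs; negative binomial, r=4, p=0.61.
P(Y=5) = C(4,3) · p^4 · (1−p)^1
= 4 · 0.13846 · 0.39 = 0.215995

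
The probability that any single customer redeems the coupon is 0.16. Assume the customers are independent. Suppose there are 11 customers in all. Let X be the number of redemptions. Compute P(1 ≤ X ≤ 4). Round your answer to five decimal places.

0.83234

X ~ Binomial(11, 0.16); P(1 ≤ X ≤ 4) = Σ C(11,k) p^k (1−p)^(11−k) over k:
  k=1: C(11,1)·0.16^1·0.84^10 = 0.3078262
  k=2: C(11,2)·0.16^2·0.84^9 = 0.2931678
  k=3: C(11,3)·0.16^3·0.84^8 = 0.1675244
  k=4: C(11,4)·0.16^4·0.84^7 = 0.0638188
Total = 0.8323372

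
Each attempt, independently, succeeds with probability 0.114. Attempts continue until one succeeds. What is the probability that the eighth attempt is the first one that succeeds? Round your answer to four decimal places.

0.0489

Geometric (trials to first success), p = 0.114.
P(Y = 8) = (1−p)^7 · p = 0.42858 · 0.114 = 0.048859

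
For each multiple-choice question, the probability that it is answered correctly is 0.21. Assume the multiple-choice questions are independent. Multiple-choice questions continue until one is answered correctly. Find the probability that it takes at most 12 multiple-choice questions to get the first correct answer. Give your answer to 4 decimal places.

Y = number of multiple-choice questions to the first success; geometric, p = 0.21.
P(Y ≤ 12) = 1 − (1−p)^12 = 1 − 0.059092 = 0.940908

0.9409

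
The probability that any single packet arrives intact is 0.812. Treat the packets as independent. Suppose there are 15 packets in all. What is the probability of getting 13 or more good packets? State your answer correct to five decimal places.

0.44435

X ~ Binomial(15, 0.812); P(X ≥ 13) = Σ C(15,k) p^k (1−p)^(15−k) over k:
  k=13: C(15,13)·0.812^13·0.188^2 = 0.2475902
  k=14: C(15,14)·0.812^14·0.188^1 = 0.1527684
  k=15: C(15,15)·0.812^15·0.188^0 = 0.0439886
Total = 0.4443472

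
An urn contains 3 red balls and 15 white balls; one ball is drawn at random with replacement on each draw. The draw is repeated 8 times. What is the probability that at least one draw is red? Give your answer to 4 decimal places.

0.7674

P(at least one) = 1 − P(none) = 1 − (1 − 0.166667)^8
= 1 − 0.232568 = 0.767432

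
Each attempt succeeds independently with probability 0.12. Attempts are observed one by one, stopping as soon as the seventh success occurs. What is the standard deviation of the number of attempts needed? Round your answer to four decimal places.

20.6828

Y = total attempts until the seventh success; negative binomial with r=7, p=0.12.
SD(Y) = √[r(1−p)/p²] = √(427.777778) = 20.682789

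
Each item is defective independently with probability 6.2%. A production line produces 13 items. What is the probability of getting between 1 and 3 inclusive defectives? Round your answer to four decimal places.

X ~ Binomial(13, 0.062); P(1 ≤ X ≤ 3) = Σ C(13,k) p^k (1−p)^(13−k) over k:
  k=1: C(13,1)·0.062^1·0.938^12 = 0.373912
  k=2: C(13,2)·0.062^2·0.938^11 = 0.148289
  k=3: C(13,3)·0.062^3·0.938^10 = 0.035939
Total = 0.558140

0.5581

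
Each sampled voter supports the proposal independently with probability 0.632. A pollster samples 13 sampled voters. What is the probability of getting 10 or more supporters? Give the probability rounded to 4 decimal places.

X ~ Binomial(13, 0.632); P(X ≥ 10) = Σ C(13,k) p^k (1−p)^(13−k) over k:
  k=10: C(13,10)·0.632^10·0.368^3 = 0.144904
  k=11: C(13,11)·0.632^11·0.368^2 = 0.067870
  k=12: C(13,12)·0.632^12·0.368^1 = 0.019427
  k=13: C(13,13)·0.632^13·0.368^0 = 0.002566
Total = 0.234767

0.2348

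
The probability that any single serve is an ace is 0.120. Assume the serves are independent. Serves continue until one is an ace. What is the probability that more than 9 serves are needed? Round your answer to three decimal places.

Y = number of serves to the first success; geometric, p = 0.12.
P(Y > 9) = P(first 9 all fail) = (1−p)^9 = 0.31648

0.316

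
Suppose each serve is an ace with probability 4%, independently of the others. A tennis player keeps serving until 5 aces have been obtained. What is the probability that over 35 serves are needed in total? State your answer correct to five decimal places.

Needing more than 35 serves ⇔ fewer than 5 successes in the first 35. With X ~ Binomial(35, 0.04), P(Y > 35) = P(X ≤ 4).
  k=0: C(35,0)·0.04^0·0.96^35 = 0.2396035
  k=1: C(35,1)·0.04^1·0.96^34 = 0.3494218
  k=2: C(35,2)·0.04^2·0.96^33 = 0.2475071
  k=3: C(35,3)·0.04^3·0.96^32 = 0.1134407
  k=4: C(35,4)·0.04^4·0.96^31 = 0.0378136
P(X ≤ 4) = 0.9877867

0.98779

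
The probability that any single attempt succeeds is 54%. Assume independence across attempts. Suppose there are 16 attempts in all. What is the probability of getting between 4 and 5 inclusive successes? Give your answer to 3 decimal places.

X ~ Binomial(16, 0.54); P(4 ≤ X ≤ 5) = Σ C(16,k) p^k (1−p)^(16−k) over k:
  k=4: C(16,4)·0.54^4·0.46^12 = 0.01389
  k=5: C(16,5)·0.54^5·0.46^11 = 0.03914
Total = 0.05303

0.053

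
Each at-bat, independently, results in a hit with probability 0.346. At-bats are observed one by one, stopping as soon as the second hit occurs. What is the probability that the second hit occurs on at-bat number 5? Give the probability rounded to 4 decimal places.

0.1340

Y = trial on which the second success occurs; negative binomial, r=2, p=0.346.
P(Y=5) = C(4,1) · p^2 · (1−p)^3
= 4 · 0.11972 · 0.27973 = 0.133951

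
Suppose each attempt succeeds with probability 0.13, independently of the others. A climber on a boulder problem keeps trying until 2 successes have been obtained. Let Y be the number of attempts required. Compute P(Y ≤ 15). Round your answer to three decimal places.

0.599

Finishing within 15 attempts ⇔ at least 2 successes in the first 15. With X ~ Binomial(15, 0.13), P(Y ≤ 15) = 1 − P(X ≤ 1).
  k=0: C(15,0)·0.13^0·0.87^15 = 0.12382
  k=1: C(15,1)·0.13^1·0.87^14 = 0.27753
1 − 0.40135 = 0.59865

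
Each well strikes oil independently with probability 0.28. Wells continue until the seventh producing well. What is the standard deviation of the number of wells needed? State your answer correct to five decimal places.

Y = total wells until the seventh success; negative binomial with r=7, p=0.28.
SD(Y) = √[r(1−p)/p²] = √(64.2857143) = 8.0178373

8.01784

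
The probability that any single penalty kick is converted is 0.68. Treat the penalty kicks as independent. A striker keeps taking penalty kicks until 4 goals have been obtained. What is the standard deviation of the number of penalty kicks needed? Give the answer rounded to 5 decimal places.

1.66378

Y = total penalty kicks until the fourth success; negative binomial with r=4, p=0.68.
SD(Y) = √[r(1−p)/p²] = √(2.7681661) = 1.6637807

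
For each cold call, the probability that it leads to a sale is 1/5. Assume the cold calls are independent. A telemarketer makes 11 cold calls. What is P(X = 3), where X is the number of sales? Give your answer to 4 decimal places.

X ~ Binomial(n=11, p=0.20).
P(X=3) = C(11,3) · p^3 · (1−p)^8
= 165 · 0.008 · 0.16777 = 0.221459

0.2215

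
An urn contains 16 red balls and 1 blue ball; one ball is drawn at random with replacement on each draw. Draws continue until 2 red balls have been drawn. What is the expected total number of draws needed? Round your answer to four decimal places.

2.1250

Y = total draws until the second success; negative binomial with r=2, p=0.941176.
E[Y] = r / p = 2 / 0.941176 = 2.125000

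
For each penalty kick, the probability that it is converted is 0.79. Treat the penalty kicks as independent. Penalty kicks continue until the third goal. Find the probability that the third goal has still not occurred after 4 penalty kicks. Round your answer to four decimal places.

0.1963

Needing more than 4 penalty kicks ⇔ fewer than 3 successes in the first 4. With X ~ Binomial(4, 0.79), P(Y > 4) = P(X ≤ 2).
  k=0: C(4,0)·0.79^0·0.21^4 = 0.001945
  k=1: C(4,1)·0.79^1·0.21^3 = 0.029265
  k=2: C(4,2)·0.79^2·0.21^2 = 0.165137
P(X ≤ 2) = 0.196346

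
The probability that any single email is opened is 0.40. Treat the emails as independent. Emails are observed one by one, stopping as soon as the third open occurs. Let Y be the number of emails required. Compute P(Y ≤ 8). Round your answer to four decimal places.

Finishing within 8 emails ⇔ at least 3 successes in the first 8. With X ~ Binomial(8, 0.40), P(Y ≤ 8) = 1 − P(X ≤ 2).
  k=0: C(8,0)·0.40^0·0.60^8 = 0.016796
  k=1: C(8,1)·0.40^1·0.60^7 = 0.089580
  k=2: C(8,2)·0.40^2·0.60^6 = 0.209019
1 − 0.315395 = 0.684605

0.6846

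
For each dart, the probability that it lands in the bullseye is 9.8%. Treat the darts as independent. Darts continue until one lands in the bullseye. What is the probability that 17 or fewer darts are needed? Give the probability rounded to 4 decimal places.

0.8268

Y = number of darts to the first success; geometric, p = 0.098.
P(Y ≤ 17) = 1 − (1−p)^17 = 1 − 0.173185 = 0.826815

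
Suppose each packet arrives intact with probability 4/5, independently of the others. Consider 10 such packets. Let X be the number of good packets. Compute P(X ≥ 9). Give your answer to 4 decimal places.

0.3758

X ~ Binomial(10, 0.80); P(X ≥ 9) = Σ C(10,k) p^k (1−p)^(10−k) over k:
  k=9: C(10,9)·0.80^9·0.20^1 = 0.268435
  k=10: C(10,10)·0.80^10·0.20^0 = 0.107374
Total = 0.375810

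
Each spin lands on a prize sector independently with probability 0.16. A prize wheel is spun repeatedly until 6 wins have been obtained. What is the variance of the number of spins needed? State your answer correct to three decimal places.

196.875

Y = total spins until the sixth success; negative binomial with r=6, p=0.16.
Var(Y) = r(1−p)/p² = 6·0.84 / 0.16² = 196.87500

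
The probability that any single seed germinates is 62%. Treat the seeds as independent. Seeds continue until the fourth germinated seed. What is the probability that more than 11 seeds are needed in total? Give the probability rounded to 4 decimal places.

0.0210

Needing more than 11 seeds ⇔ fewer than 4 successes in the first 11. With X ~ Binomial(11, 0.62), P(Y > 11) = P(X ≤ 3).
  k=0: C(11,0)·0.62^0·0.38^11 = 0.000024
  k=1: C(11,1)·0.62^1·0.38^10 = 0.000428
  k=2: C(11,2)·0.62^2·0.38^9 = 0.003493
  k=3: C(11,3)·0.62^3·0.38^8 = 0.017097
P(X ≤ 3) = 0.021042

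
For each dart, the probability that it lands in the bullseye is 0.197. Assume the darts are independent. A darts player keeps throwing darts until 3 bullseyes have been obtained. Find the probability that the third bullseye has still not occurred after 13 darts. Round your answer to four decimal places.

0.5127

Needing more than 13 darts ⇔ fewer than 3 successes in the first 13. With X ~ Binomial(13, 0.197), P(Y > 13) = P(X ≤ 2).
  k=0: C(13,0)·0.197^0·0.803^13 = 0.057717
  k=1: C(13,1)·0.197^1·0.803^12 = 0.184076
  k=2: C(13,2)·0.197^2·0.803^11 = 0.270956
P(X ≤ 2) = 0.512748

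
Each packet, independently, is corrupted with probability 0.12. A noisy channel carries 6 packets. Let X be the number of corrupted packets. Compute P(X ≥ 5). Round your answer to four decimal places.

0.0001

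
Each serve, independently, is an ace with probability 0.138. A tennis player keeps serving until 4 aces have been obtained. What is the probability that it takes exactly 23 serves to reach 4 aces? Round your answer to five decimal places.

Y = trial on which the fourth success occurs; negative binomial, r=4, p=0.138.
P(Y=23) = C(22,3) · p^4 · (1−p)^19
= 1540 · 0.00036267 · 0.059517 = 0.0332411

0.03324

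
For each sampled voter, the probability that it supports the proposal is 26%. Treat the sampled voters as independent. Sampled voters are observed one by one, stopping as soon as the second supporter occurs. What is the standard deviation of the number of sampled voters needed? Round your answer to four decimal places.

4.6790

Y = total sampled voters until the second success; negative binomial with r=2, p=0.26.
SD(Y) = √[r(1−p)/p²] = √(21.893491) = 4.679048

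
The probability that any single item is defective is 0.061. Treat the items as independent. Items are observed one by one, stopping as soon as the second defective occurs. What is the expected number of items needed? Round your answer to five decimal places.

Y = total items until the second success; negative binomial with r=2, p=0.061.
E[Y] = r / p = 2 / 0.061 = 32.7868852

32.78689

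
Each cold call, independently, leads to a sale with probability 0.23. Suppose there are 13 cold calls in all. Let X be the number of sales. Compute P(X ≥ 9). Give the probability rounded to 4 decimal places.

0.0005

X ~ Binomial(13, 0.23); P(X ≥ 9) = Σ C(13,k) p^k (1−p)^(13−k) over k:
  k=9: C(13,9)·0.23^9·0.77^4 = 0.000453
  k=10: C(13,10)·0.23^10·0.77^3 = 0.000054
  k=11: C(13,11)·0.23^11·0.77^2 = 0.000004
  k=12: C(13,12)·0.23^12·0.77^1 = 0.000000
  k=13: C(13,13)·0.23^13·0.77^0 = 0.000000
Total = 0.000511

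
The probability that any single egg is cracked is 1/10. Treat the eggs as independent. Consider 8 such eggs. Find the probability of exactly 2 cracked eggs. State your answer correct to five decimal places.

0.14880

X ~ Binomial(n=8, p=0.10).
P(X=2) = C(8,2) · p^2 · (1−p)^6
= 28 · 0.01 · 0.53144 = 0.1488035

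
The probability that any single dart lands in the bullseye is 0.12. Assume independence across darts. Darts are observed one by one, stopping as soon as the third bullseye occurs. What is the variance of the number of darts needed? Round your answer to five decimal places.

Y = total darts until the third success; negative binomial with r=3, p=0.12.
Var(Y) = r(1−p)/p² = 3·0.88 / 0.12² = 183.3333333

183.33333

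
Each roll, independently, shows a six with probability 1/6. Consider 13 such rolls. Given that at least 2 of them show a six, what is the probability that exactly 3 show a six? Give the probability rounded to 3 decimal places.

X ~ Binomial(13, 0.166667). Want P(X=3 | X≥2) = P(X=3) / P(X≥2).
P(X=3) = C(13,3)·0.166667^3·0.833333^10 = 0.21385
P(X≥2) = 1 − 0.09346 − 0.24301 = 0.66353
Ratio = 0.21385 / 0.66353 = 0.32228

0.322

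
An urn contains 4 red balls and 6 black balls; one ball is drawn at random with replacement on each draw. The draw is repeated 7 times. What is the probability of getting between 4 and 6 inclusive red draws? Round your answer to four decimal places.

X ~ Binomial(7, 0.40); P(4 ≤ X ≤ 6) = Σ C(7,k) p^k (1−p)^(7−k) over k:
  k=4: C(7,4)·0.40^4·0.60^3 = 0.193536
  k=5: C(7,5)·0.40^5·0.60^2 = 0.077414
  k=6: C(7,6)·0.40^6·0.60^1 = 0.017203
Total = 0.288154

0.2882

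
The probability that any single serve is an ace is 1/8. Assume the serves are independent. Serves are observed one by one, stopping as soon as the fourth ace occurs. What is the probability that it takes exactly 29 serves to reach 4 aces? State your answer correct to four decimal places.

Y = trial on which the fourth success occurs; negative binomial, r=4, p=0.125.
P(Y=29) = C(28,3) · p^4 · (1−p)^25
= 3276 · 0.00024414 · 0.035498 = 0.028391

0.0284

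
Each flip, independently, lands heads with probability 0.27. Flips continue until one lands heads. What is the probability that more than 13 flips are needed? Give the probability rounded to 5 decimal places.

0.01672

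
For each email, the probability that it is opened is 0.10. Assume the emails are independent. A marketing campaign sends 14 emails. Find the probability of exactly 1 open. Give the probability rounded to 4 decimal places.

X ~ Binomial(n=14, p=0.10).
P(X=1) = C(14,1) · p^1 · (1−p)^13
= 14 · 0.1 · 0.25419 = 0.355861

0.3559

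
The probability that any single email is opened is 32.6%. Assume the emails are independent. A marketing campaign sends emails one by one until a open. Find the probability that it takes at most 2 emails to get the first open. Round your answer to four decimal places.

0.5457

Y = number of emails to the first success; geometric, p = 0.326.
P(Y ≤ 2) = 1 − (1−p)^2 = 1 − 0.454276 = 0.545724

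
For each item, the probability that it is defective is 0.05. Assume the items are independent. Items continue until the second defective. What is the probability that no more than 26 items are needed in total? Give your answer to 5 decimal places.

Finishing within 26 items ⇔ at least 2 successes in the first 26. With X ~ Binomial(26, 0.05), P(Y ≤ 26) = 1 − P(X ≤ 1).
  k=0: C(26,0)·0.05^0·0.95^26 = 0.2635201
  k=1: C(26,1)·0.05^1·0.95^25 = 0.3606064
1 − 0.6241265 = 0.3758735

0.37587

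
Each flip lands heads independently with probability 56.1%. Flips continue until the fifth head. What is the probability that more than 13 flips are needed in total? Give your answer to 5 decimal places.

Needing more than 13 flips ⇔ fewer than 5 successes in the first 13. With X ~ Binomial(13, 0.561), P(Y > 13) = P(X ≤ 4).
  k=0: C(13,0)·0.561^0·0.439^13 = 0.0000225
  k=1: C(13,1)·0.561^1·0.439^12 = 0.0003737
  k=2: C(13,2)·0.561^2·0.439^11 = 0.0028650
  k=3: C(13,3)·0.561^3·0.439^10 = 0.0134246
  k=4: C(13,4)·0.561^4·0.439^9 = 0.0428882
P(X ≤ 4) = 0.0595740

0.05957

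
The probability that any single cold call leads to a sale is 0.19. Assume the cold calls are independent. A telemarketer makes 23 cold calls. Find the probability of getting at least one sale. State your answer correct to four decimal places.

P(at least one) = 1 − P(none) = 1 − (1 − 0.19)^23
= 1 − 0.007855 = 0.992145

0.9921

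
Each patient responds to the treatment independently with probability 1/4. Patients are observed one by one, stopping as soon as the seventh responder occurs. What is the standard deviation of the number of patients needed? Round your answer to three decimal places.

Y = total patients until the seventh success; negative binomial with r=7, p=0.25.
SD(Y) = √[r(1−p)/p²] = √(84.00000) = 9.16515

9.165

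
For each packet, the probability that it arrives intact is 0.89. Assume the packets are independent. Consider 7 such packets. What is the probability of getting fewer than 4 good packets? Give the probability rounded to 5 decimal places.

0.00389

X ~ Binomial(7, 0.89); P(X ≤ 3) = Σ C(7,k) p^k (1−p)^(7−k) over k:
  k=0: C(7,0)·0.89^0·0.11^7 = 0.0000002
  k=1: C(7,1)·0.89^1·0.11^6 = 0.0000110
  k=2: C(7,2)·0.89^2·0.11^5 = 0.0002679
  k=3: C(7,3)·0.89^3·0.11^4 = 0.0036125
Total = 0.0038916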